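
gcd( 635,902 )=1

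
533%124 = 37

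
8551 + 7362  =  15913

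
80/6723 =80/6723 = 0.01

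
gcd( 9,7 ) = 1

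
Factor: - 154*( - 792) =121968=2^4*3^2*7^1*11^2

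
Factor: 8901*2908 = 25884108= 2^2*3^2*23^1*43^1*727^1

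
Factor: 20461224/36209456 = 2^( - 1) * 3^1*7^2*17^( - 1)*127^1*137^1*239^( - 1)*557^(- 1) = 2557653/4526182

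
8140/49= 8140/49   =  166.12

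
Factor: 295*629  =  185555  =  5^1* 17^1*37^1*59^1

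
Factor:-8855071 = -1327^1*6673^1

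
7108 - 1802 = 5306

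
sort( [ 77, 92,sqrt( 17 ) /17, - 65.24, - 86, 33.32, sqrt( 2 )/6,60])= [ - 86, - 65.24,  sqrt( 2 )/6, sqrt(17) /17, 33.32,60,77, 92]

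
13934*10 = 139340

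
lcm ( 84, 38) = 1596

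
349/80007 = 349/80007   =  0.00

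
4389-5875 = -1486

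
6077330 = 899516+5177814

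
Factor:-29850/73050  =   - 199/487 =- 199^1 * 487^( - 1 )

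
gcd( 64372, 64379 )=7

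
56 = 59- 3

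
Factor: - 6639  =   - 3^1*2213^1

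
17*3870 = 65790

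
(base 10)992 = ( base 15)462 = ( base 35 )SC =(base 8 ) 1740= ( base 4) 33200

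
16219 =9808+6411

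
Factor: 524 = 2^2*131^1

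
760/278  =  2+ 102/139 = 2.73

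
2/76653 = 2/76653=0.00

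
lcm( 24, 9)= 72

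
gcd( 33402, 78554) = 2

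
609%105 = 84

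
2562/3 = 854 = 854.00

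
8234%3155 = 1924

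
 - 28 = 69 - 97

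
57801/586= 57801/586 = 98.64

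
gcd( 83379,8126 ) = 1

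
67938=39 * 1742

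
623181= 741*841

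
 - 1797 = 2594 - 4391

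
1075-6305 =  - 5230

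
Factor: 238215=3^1*5^1*15881^1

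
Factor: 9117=3^2*1013^1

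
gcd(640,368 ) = 16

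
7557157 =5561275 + 1995882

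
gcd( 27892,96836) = 4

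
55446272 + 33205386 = 88651658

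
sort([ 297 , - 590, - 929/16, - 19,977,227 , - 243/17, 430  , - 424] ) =[ - 590, - 424,  -  929/16, - 19, - 243/17, 227,297, 430,977]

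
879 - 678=201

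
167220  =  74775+92445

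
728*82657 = 60174296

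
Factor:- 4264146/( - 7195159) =2^1*3^2*23^( - 1 )*307^(- 1)*1019^( - 1) * 236897^1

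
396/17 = 396/17 = 23.29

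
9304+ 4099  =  13403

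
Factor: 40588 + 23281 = 63869 =13^1*17^3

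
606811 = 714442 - 107631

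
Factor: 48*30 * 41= 2^5*3^2 *5^1*41^1 = 59040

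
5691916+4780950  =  10472866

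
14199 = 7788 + 6411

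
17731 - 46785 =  - 29054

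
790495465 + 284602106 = 1075097571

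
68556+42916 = 111472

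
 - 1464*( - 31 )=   45384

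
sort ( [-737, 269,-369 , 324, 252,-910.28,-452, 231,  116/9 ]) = [ - 910.28,-737, - 452, - 369,116/9, 231,252, 269, 324] 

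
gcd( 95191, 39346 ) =1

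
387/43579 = 387/43579 = 0.01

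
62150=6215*10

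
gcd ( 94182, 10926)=6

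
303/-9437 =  - 303/9437=   -0.03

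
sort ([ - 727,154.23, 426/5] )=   [ - 727 , 426/5,154.23]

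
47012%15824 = 15364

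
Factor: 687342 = 2^1*3^1 *97^1 *1181^1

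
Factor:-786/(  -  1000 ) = 2^( - 2)* 3^1* 5^( - 3 )*131^1 = 393/500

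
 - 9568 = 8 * ( - 1196 ) 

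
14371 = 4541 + 9830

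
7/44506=1/6358 = 0.00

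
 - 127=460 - 587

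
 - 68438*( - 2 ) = 136876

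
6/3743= 6/3743=0.00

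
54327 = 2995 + 51332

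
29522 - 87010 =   -  57488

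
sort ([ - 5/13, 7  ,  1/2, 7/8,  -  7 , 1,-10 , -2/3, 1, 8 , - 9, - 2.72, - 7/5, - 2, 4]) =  [ - 10, - 9,  -  7,-2.72, -2,-7/5,-2/3, - 5/13 , 1/2, 7/8, 1,1,  4 , 7,8]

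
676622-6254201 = - 5577579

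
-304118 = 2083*(-146) 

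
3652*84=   306768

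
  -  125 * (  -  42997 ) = 5374625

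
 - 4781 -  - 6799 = 2018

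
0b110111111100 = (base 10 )3580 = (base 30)3ta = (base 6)24324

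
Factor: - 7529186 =-2^1 * 7^1*641^1 * 839^1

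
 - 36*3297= - 118692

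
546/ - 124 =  - 5 + 37/62 = - 4.40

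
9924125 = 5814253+4109872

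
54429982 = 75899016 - 21469034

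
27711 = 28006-295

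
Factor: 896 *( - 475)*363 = - 2^7 * 3^1 * 5^2 * 7^1*11^2*19^1 = - 154492800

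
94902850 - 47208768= 47694082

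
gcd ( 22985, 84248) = 1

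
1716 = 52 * 33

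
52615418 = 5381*9778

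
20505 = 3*6835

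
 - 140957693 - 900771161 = -1041728854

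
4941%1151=337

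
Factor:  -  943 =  - 23^1*41^1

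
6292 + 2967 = 9259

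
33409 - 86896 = - 53487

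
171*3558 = 608418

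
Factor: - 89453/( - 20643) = 3^(-1)*13^1 = 13/3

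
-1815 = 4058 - 5873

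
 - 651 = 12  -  663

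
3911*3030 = 11850330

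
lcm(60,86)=2580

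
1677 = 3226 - 1549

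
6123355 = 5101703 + 1021652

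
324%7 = 2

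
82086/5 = 82086/5 = 16417.20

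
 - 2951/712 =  - 5+ 609/712 = - 4.14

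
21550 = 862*25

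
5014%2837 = 2177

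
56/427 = 8/61 = 0.13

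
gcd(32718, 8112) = 6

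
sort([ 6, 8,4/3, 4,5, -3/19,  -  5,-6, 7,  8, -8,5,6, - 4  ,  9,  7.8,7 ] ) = [ - 8 , - 6,  -  5 ,-4,  -  3/19,4/3, 4,5, 5,6,6,7, 7, 7.8,8, 8, 9 ] 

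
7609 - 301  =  7308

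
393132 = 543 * 724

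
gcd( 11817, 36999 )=9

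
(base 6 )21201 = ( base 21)6B4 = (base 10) 2881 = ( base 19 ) 7ic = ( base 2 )101101000001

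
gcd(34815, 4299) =3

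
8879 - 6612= 2267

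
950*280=266000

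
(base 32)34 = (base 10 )100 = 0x64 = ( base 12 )84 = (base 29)3d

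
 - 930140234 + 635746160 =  - 294394074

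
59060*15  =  885900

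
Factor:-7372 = - 2^2*19^1*97^1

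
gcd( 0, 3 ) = 3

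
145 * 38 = 5510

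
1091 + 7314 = 8405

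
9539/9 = 1059 + 8/9  =  1059.89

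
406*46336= 18812416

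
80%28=24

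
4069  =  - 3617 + 7686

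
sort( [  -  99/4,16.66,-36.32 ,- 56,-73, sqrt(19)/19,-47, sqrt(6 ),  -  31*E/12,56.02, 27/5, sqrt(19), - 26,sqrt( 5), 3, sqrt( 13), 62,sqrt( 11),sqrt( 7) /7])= [ -73,-56,-47, - 36.32,-26, - 99/4, - 31*E/12 , sqrt( 19)/19,sqrt(7 ) /7,sqrt(5),sqrt(6),3,sqrt( 11 ), sqrt( 13),sqrt( 19 ),27/5,16.66,56.02,62 ] 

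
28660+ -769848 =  -741188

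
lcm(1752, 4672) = 14016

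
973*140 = 136220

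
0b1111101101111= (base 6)101131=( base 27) b11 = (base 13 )3880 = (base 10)8047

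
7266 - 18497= - 11231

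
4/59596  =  1/14899 = 0.00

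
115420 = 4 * 28855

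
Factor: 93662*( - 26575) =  - 2^1 * 5^2*1063^1  *  46831^1= -  2489067650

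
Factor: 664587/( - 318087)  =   - 959/459 = -3^( - 3)*7^1*17^ ( - 1)*137^1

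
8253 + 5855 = 14108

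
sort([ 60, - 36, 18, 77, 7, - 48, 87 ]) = [ - 48, - 36, 7,18, 60,77, 87] 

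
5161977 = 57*90561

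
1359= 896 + 463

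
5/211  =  5/211 = 0.02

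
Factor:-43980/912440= -2^(-1)*3^1*733^1*22811^( - 1) = -2199/45622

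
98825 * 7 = 691775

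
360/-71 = -6 + 66/71 = - 5.07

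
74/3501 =74/3501 = 0.02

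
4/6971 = 4/6971 = 0.00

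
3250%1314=622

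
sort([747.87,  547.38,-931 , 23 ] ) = [-931,23, 547.38,  747.87 ]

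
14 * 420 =5880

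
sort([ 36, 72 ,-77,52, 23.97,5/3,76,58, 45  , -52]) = [ - 77, - 52,  5/3, 23.97 , 36,45, 52,  58,72, 76 ] 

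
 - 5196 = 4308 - 9504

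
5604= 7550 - 1946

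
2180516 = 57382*38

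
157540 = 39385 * 4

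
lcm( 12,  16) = 48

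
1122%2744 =1122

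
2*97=194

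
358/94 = 3 + 38/47 = 3.81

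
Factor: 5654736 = 2^4*3^2 * 107^1*367^1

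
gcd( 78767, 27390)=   83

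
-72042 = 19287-91329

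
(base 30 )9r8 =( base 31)98l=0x22D6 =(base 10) 8918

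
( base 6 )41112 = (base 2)1010101000100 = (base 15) 192E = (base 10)5444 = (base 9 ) 7418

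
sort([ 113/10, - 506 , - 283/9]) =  [ - 506 , - 283/9, 113/10 ] 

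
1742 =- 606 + 2348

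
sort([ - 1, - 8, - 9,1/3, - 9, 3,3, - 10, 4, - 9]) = [ - 10, - 9,-9, - 9, - 8, - 1, 1/3, 3, 3 , 4] 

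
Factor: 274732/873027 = 2^2*3^( - 2) * 68683^1 * 97003^(  -  1)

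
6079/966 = 6+ 283/966 = 6.29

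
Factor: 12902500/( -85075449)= - 2^2*3^(-1) * 5^4*13^1*397^1 * 28358483^ ( - 1)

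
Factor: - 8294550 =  - 2^1*3^1* 5^2*11^2 * 457^1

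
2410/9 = 267 + 7/9 = 267.78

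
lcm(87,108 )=3132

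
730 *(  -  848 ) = - 619040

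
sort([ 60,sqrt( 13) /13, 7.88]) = [ sqrt(13)/13,7.88,  60]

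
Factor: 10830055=5^1*373^1*5807^1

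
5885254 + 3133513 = 9018767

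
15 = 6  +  9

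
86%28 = 2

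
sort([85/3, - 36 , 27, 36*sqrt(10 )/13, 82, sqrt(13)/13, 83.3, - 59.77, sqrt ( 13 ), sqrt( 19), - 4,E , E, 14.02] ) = [ - 59.77, -36 , - 4,sqrt(13)/13, E, E, sqrt (13) , sqrt ( 19), 36*sqrt( 10) /13, 14.02 , 27, 85/3,82, 83.3 ]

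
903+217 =1120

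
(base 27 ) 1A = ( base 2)100101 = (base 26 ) 1B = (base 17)23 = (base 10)37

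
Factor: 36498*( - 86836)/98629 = - 2^3 * 3^1*7^1 * 11^1*17^1*19^ (- 1 )*29^(-1)*79^1*179^( - 1)*1277^1 = - 3169340328/98629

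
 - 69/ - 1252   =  69/1252 = 0.06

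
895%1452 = 895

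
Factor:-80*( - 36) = 2^6*3^2*5^1=2880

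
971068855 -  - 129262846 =1100331701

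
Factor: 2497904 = 2^4 * 156119^1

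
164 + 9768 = 9932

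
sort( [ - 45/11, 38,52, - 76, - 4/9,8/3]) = [ - 76, - 45/11, - 4/9 , 8/3,38,52]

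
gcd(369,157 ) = 1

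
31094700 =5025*6188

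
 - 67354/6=-33677/3 = - 11225.67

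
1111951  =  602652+509299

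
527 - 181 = 346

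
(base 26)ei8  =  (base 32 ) 9MK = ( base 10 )9940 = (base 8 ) 23324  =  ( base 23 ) II4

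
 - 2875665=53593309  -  56468974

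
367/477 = 367/477 = 0.77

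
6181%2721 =739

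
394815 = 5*78963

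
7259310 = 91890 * 79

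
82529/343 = 82529/343 = 240.61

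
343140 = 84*4085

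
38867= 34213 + 4654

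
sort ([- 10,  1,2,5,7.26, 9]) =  [ - 10, 1, 2, 5, 7.26, 9]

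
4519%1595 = 1329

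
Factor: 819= 3^2*7^1*13^1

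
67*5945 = 398315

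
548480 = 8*68560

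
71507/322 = 3109/14 =222.07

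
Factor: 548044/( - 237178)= - 2^1 * 7^1*23^2*37^1*118589^(  -  1) = - 274022/118589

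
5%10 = 5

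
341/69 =4 +65/69 = 4.94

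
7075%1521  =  991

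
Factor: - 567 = -3^4*7^1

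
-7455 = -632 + -6823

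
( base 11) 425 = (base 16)1ff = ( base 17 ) 1d1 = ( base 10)511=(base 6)2211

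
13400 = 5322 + 8078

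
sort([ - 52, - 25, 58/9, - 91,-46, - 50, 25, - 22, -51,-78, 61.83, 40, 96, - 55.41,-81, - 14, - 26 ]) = [-91, - 81,  -  78, - 55.41, - 52,-51,-50, - 46, - 26,-25, - 22, - 14, 58/9, 25,40,61.83, 96] 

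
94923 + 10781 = 105704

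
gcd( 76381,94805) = 1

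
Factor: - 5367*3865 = -3^1*5^1* 773^1*1789^1 = - 20743455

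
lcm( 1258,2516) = 2516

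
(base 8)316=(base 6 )542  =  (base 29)73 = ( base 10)206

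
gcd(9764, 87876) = 9764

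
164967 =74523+90444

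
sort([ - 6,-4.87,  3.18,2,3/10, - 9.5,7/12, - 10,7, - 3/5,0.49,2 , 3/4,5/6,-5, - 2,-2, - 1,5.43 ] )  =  [-10, -9.5, - 6, - 5,-4.87,- 2, - 2,-1, - 3/5,3/10,0.49, 7/12, 3/4,5/6,2,2,  3.18 , 5.43,7] 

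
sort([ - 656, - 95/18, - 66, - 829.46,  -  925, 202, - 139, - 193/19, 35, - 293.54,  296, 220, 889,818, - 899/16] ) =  [- 925,- 829.46, -656, - 293.54, - 139,-66, - 899/16,-193/19, - 95/18 , 35, 202, 220,296, 818,889 ] 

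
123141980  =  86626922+36515058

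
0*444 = 0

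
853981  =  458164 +395817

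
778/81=778/81 = 9.60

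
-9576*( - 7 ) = 67032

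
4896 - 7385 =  - 2489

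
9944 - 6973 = 2971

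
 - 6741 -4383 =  - 11124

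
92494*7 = 647458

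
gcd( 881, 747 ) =1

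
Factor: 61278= 2^1*3^1 * 7^1 * 1459^1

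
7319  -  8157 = -838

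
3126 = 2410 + 716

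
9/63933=3/21311 = 0.00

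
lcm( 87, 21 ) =609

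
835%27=25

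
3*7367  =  22101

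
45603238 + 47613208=93216446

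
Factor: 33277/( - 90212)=- 2^(-2)*19^ (-1 )*107^1*311^1 * 1187^( - 1)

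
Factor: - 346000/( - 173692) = 500/251 = 2^2*5^3*251^( - 1)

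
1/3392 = 1/3392 =0.00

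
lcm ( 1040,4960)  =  64480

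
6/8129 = 6/8129 = 0.00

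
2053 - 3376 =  - 1323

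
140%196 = 140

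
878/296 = 2  +  143/148 =2.97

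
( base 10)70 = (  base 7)130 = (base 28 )2E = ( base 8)106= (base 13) 55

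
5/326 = 5/326 = 0.02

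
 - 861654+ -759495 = -1621149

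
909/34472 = 909/34472= 0.03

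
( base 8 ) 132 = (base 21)46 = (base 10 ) 90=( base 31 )2s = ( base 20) 4a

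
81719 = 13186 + 68533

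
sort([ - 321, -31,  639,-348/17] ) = [ - 321, - 31, - 348/17, 639]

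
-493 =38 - 531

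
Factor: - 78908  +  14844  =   - 64064=- 2^6 * 7^1 * 11^1  *  13^1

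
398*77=30646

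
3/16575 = 1/5525=0.00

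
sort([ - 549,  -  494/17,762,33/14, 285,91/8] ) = [ - 549 , - 494/17, 33/14,91/8,285,762 ]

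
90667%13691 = 8521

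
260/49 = 5 + 15/49 = 5.31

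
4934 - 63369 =-58435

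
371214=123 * 3018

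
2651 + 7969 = 10620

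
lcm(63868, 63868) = 63868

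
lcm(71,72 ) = 5112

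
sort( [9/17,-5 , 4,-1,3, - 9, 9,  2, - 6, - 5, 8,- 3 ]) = [ - 9, - 6,-5,-5, - 3, -1, 9/17, 2,3, 4,8, 9 ]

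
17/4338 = 17/4338 = 0.00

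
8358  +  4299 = 12657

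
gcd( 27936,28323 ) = 9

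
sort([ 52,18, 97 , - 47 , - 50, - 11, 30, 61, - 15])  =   [ - 50,- 47 , - 15, - 11, 18,30, 52,61, 97]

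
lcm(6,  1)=6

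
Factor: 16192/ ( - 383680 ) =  - 23/545 =- 5^(-1) * 23^1 * 109^( - 1)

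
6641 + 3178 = 9819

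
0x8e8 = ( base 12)13a0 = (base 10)2280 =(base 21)53c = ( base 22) 4fe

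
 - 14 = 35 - 49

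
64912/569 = 114  +  46/569 = 114.08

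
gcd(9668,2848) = 4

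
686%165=26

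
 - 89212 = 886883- 976095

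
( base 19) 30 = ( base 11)52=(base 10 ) 57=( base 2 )111001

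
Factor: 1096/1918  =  2^2*7^( -1 ) = 4/7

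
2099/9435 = 2099/9435 = 0.22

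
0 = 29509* 0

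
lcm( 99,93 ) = 3069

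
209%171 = 38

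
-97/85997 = -97/85997 =-0.00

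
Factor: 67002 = 2^1*3^1*13^1* 859^1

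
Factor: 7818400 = 2^5*5^2*29^1*337^1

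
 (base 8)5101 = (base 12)1629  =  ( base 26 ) 3mp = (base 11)1A77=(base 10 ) 2625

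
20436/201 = 101+45/67 =101.67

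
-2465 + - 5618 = -8083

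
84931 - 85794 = -863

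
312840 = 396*790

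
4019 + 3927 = 7946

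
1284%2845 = 1284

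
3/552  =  1/184 = 0.01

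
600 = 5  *120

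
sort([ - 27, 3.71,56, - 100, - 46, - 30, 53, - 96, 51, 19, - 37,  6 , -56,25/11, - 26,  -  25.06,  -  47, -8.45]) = [ - 100, - 96, - 56, - 47, - 46,  -  37, - 30,-27, - 26,  -  25.06, - 8.45,25/11,3.71,  6, 19, 51 , 53, 56 ]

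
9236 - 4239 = 4997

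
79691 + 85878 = 165569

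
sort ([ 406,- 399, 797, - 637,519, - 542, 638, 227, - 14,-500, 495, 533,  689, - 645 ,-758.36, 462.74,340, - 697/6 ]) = [  -  758.36,-645 , - 637,- 542 , - 500, - 399,  -  697/6,-14, 227, 340,406,462.74, 495, 519, 533, 638, 689 , 797]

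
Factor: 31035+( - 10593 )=20442 = 2^1*  3^1*3407^1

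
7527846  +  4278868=11806714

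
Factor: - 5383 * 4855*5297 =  - 138434261105 = -5^1*7^1* 769^1*971^1*5297^1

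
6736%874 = 618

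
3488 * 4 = 13952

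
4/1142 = 2/571 = 0.00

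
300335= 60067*5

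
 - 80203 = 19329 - 99532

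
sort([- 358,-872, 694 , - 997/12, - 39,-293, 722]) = [ - 872, - 358, -293, - 997/12, - 39,694, 722]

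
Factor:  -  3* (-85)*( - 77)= - 19635 = - 3^1*5^1*7^1*11^1*17^1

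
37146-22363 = 14783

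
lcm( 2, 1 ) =2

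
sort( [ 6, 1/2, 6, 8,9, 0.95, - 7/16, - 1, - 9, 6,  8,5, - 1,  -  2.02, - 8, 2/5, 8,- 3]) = [ - 9, - 8, - 3, - 2.02, - 1, - 1 , - 7/16,2/5, 1/2 , 0.95,5, 6  ,  6,6, 8, 8,8,  9 ] 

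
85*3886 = 330310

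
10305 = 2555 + 7750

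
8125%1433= 960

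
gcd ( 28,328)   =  4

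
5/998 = 5/998 = 0.01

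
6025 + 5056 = 11081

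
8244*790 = 6512760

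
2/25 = 2/25 = 0.08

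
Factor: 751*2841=2133591 =3^1*751^1*947^1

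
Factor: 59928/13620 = 2^1*5^( - 1)*11^1 = 22/5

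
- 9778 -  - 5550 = -4228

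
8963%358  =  13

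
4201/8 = 4201/8 = 525.12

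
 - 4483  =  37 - 4520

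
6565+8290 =14855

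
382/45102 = 191/22551=0.01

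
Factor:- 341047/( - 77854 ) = 587/134= 2^( - 1 )* 67^ (-1 )*587^1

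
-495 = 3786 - 4281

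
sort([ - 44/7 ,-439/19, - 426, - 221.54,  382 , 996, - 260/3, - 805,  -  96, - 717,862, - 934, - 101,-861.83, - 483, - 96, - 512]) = [ - 934, - 861.83, - 805, - 717, - 512, - 483,- 426,-221.54, - 101,  -  96, - 96, -260/3, - 439/19, - 44/7, 382, 862,996]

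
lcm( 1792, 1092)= 69888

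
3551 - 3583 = -32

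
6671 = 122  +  6549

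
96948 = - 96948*( - 1)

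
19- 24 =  -5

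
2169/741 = 723/247=2.93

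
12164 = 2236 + 9928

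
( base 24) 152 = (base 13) 419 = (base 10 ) 698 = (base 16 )2ba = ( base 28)OQ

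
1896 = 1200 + 696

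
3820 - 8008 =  - 4188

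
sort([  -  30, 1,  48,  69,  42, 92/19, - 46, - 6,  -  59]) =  [ - 59, - 46, - 30, - 6, 1 , 92/19, 42,  48,69 ] 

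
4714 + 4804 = 9518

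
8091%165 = 6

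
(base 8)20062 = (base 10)8242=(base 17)1b8e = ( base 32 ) 81i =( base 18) 177g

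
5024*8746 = 43939904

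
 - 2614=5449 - 8063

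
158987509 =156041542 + 2945967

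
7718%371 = 298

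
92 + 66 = 158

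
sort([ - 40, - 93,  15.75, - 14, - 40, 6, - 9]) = [ - 93, - 40,-40,  -  14, -9, 6,  15.75 ] 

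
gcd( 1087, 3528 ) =1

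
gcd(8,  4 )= 4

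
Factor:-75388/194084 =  - 47/121 =-11^( - 2 )*47^1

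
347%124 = 99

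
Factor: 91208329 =91208329^1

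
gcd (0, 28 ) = 28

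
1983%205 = 138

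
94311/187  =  94311/187 = 504.34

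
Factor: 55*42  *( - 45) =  - 2^1*3^3*5^2*7^1*11^1 =- 103950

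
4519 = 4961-442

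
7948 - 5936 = 2012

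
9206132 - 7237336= 1968796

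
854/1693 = 854/1693 = 0.50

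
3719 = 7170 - 3451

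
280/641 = 280/641  =  0.44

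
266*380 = 101080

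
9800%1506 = 764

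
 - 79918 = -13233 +  -  66685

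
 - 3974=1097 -5071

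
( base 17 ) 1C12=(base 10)8400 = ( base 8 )20320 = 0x20d0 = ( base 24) EE0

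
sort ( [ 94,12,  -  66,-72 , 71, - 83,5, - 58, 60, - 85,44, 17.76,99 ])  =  [ - 85, - 83, - 72 , - 66, - 58, 5,12 , 17.76,44, 60 , 71,94, 99 ] 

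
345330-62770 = 282560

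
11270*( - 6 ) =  - 67620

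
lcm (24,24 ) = 24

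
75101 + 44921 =120022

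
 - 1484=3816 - 5300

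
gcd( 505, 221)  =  1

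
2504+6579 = 9083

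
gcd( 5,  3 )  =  1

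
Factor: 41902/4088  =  2^(-2)*41^1= 41/4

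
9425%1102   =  609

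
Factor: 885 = 3^1*5^1*59^1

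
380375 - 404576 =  - 24201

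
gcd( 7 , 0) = 7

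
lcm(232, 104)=3016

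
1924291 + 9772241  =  11696532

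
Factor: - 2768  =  -2^4*173^1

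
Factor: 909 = 3^2*101^1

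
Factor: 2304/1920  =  6/5 = 2^1*3^1*5^( - 1)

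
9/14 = 9/14 =0.64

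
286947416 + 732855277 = 1019802693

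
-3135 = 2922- 6057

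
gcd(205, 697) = 41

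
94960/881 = 94960/881= 107.79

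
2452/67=36 + 40/67 = 36.60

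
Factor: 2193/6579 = 1/3 = 3^( - 1) 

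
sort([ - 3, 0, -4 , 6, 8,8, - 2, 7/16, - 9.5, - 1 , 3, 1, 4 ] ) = [ - 9.5,  -  4 , - 3, - 2, - 1,0,7/16, 1, 3, 4, 6,  8,8]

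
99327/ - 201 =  - 33109/67 = - 494.16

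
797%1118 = 797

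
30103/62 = 485 + 33/62 = 485.53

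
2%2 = 0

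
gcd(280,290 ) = 10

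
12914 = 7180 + 5734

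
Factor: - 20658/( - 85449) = 22/91 = 2^1*7^ ( - 1)*11^1 * 13^(-1)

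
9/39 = 3/13 = 0.23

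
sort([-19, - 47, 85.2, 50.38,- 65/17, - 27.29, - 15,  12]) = [-47, - 27.29,-19, - 15,-65/17 , 12, 50.38,85.2 ]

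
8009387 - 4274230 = 3735157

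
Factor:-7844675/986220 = - 2^ ( - 2) * 3^( - 2)*5^1*179^1*1753^1*5479^( - 1)  =  - 1568935/197244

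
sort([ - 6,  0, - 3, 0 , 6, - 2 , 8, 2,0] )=[ - 6, - 3, - 2, 0,0,  0, 2, 6,8 ]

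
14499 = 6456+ 8043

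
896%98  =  14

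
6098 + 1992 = 8090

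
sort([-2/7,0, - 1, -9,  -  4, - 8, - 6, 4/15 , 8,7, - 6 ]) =[ - 9, -8, - 6, - 6, - 4,- 1, - 2/7,0,4/15,7, 8] 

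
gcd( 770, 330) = 110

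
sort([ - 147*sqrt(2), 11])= [  -  147*sqrt(2 ),11] 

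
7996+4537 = 12533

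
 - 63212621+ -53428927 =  - 116641548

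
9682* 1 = 9682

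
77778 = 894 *87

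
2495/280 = 499/56  =  8.91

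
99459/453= 33153/151 = 219.56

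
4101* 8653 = 35485953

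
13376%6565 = 246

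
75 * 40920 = 3069000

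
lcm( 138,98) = 6762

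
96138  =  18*5341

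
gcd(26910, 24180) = 390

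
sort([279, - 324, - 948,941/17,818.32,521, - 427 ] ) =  [ - 948, - 427, - 324 , 941/17, 279, 521,818.32 ] 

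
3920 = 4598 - 678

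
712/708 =178/177 =1.01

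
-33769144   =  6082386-39851530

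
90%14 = 6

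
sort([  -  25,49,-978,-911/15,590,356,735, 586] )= [-978, - 911/15, -25,49, 356, 586,590,  735 ]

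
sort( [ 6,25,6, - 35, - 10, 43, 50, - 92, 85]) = [ - 92, - 35, - 10,6,6 , 25,43,50,85 ] 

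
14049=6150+7899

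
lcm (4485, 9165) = 210795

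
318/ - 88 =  - 4+17/44= - 3.61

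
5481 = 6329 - 848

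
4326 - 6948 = -2622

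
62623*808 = 50599384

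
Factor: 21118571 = 21118571^1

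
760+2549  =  3309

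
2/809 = 2/809 =0.00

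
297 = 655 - 358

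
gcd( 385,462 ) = 77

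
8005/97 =82+51/97= 82.53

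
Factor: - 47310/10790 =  - 3^1*13^( - 1 )*19^1 = - 57/13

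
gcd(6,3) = 3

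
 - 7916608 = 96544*( - 82) 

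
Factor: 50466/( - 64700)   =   - 2^(  -  1 )*3^1*5^( - 2 ) * 13^1 = - 39/50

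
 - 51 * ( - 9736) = 496536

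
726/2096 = 363/1048 = 0.35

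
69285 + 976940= 1046225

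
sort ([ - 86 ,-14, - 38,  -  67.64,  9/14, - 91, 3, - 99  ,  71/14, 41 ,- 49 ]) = [ - 99, - 91,-86, - 67.64, - 49, -38, - 14, 9/14, 3, 71/14 , 41]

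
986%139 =13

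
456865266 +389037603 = 845902869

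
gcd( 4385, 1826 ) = 1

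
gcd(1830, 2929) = 1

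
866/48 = 18 + 1/24= 18.04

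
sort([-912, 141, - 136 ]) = [-912,-136,  141 ]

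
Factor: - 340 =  - 2^2 * 5^1*17^1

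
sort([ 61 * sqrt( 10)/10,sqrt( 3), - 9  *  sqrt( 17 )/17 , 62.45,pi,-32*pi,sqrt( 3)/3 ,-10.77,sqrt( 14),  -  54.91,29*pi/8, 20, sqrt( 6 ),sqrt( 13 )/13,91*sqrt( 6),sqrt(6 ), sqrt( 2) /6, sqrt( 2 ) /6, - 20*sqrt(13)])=[ - 32*pi,-20*sqrt( 13 ),-54.91, - 10.77, - 9*sqrt(17 )/17,sqrt( 2)/6,sqrt( 2 )/6, sqrt(13) /13,  sqrt( 3)/3,sqrt( 3),sqrt(6 ),sqrt( 6 ),pi, sqrt (14),  29*pi/8,61* sqrt( 10 ) /10,20,62.45, 91*sqrt ( 6 )]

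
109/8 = 109/8 = 13.62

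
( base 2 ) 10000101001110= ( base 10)8526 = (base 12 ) 4B26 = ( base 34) 7CQ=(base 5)233101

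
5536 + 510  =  6046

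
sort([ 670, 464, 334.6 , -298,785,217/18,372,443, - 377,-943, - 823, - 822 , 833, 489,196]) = [ - 943, - 823,- 822,  -  377,  -  298,217/18,196, 334.6, 372,443,464,489,670, 785,  833 ] 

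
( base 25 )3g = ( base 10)91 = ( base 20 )4b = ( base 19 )4f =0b1011011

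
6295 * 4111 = 25878745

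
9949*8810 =87650690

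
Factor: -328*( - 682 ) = 2^4*11^1*31^1*41^1 = 223696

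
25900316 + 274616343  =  300516659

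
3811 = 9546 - 5735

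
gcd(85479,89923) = 1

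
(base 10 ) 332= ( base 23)ea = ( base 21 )fh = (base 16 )14C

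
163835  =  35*4681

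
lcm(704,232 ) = 20416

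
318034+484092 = 802126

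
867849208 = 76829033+791020175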